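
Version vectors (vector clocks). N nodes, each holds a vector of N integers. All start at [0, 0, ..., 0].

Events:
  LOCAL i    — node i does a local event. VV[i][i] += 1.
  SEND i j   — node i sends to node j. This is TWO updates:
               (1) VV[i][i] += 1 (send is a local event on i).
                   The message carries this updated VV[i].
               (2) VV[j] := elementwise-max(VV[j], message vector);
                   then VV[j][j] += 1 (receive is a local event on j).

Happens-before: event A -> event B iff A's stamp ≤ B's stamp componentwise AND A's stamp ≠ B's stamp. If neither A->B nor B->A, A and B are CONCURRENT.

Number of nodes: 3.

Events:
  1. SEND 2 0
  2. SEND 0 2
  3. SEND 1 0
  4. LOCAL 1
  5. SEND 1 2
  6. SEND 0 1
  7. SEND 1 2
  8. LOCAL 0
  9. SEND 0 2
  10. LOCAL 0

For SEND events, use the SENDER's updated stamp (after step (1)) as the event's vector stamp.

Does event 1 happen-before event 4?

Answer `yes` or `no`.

Initial: VV[0]=[0, 0, 0]
Initial: VV[1]=[0, 0, 0]
Initial: VV[2]=[0, 0, 0]
Event 1: SEND 2->0: VV[2][2]++ -> VV[2]=[0, 0, 1], msg_vec=[0, 0, 1]; VV[0]=max(VV[0],msg_vec) then VV[0][0]++ -> VV[0]=[1, 0, 1]
Event 2: SEND 0->2: VV[0][0]++ -> VV[0]=[2, 0, 1], msg_vec=[2, 0, 1]; VV[2]=max(VV[2],msg_vec) then VV[2][2]++ -> VV[2]=[2, 0, 2]
Event 3: SEND 1->0: VV[1][1]++ -> VV[1]=[0, 1, 0], msg_vec=[0, 1, 0]; VV[0]=max(VV[0],msg_vec) then VV[0][0]++ -> VV[0]=[3, 1, 1]
Event 4: LOCAL 1: VV[1][1]++ -> VV[1]=[0, 2, 0]
Event 5: SEND 1->2: VV[1][1]++ -> VV[1]=[0, 3, 0], msg_vec=[0, 3, 0]; VV[2]=max(VV[2],msg_vec) then VV[2][2]++ -> VV[2]=[2, 3, 3]
Event 6: SEND 0->1: VV[0][0]++ -> VV[0]=[4, 1, 1], msg_vec=[4, 1, 1]; VV[1]=max(VV[1],msg_vec) then VV[1][1]++ -> VV[1]=[4, 4, 1]
Event 7: SEND 1->2: VV[1][1]++ -> VV[1]=[4, 5, 1], msg_vec=[4, 5, 1]; VV[2]=max(VV[2],msg_vec) then VV[2][2]++ -> VV[2]=[4, 5, 4]
Event 8: LOCAL 0: VV[0][0]++ -> VV[0]=[5, 1, 1]
Event 9: SEND 0->2: VV[0][0]++ -> VV[0]=[6, 1, 1], msg_vec=[6, 1, 1]; VV[2]=max(VV[2],msg_vec) then VV[2][2]++ -> VV[2]=[6, 5, 5]
Event 10: LOCAL 0: VV[0][0]++ -> VV[0]=[7, 1, 1]
Event 1 stamp: [0, 0, 1]
Event 4 stamp: [0, 2, 0]
[0, 0, 1] <= [0, 2, 0]? False. Equal? False. Happens-before: False

Answer: no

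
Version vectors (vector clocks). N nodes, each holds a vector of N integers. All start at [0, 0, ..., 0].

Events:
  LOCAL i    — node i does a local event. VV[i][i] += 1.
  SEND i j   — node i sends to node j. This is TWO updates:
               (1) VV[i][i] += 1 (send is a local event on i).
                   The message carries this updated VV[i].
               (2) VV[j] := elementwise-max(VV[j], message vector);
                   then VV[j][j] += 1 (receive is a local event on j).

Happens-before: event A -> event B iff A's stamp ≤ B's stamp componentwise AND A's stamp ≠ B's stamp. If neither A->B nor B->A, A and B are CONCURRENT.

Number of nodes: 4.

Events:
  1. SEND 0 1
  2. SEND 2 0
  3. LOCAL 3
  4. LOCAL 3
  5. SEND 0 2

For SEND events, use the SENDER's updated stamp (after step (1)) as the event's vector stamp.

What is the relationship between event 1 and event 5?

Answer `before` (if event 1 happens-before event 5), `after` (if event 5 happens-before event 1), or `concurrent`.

Initial: VV[0]=[0, 0, 0, 0]
Initial: VV[1]=[0, 0, 0, 0]
Initial: VV[2]=[0, 0, 0, 0]
Initial: VV[3]=[0, 0, 0, 0]
Event 1: SEND 0->1: VV[0][0]++ -> VV[0]=[1, 0, 0, 0], msg_vec=[1, 0, 0, 0]; VV[1]=max(VV[1],msg_vec) then VV[1][1]++ -> VV[1]=[1, 1, 0, 0]
Event 2: SEND 2->0: VV[2][2]++ -> VV[2]=[0, 0, 1, 0], msg_vec=[0, 0, 1, 0]; VV[0]=max(VV[0],msg_vec) then VV[0][0]++ -> VV[0]=[2, 0, 1, 0]
Event 3: LOCAL 3: VV[3][3]++ -> VV[3]=[0, 0, 0, 1]
Event 4: LOCAL 3: VV[3][3]++ -> VV[3]=[0, 0, 0, 2]
Event 5: SEND 0->2: VV[0][0]++ -> VV[0]=[3, 0, 1, 0], msg_vec=[3, 0, 1, 0]; VV[2]=max(VV[2],msg_vec) then VV[2][2]++ -> VV[2]=[3, 0, 2, 0]
Event 1 stamp: [1, 0, 0, 0]
Event 5 stamp: [3, 0, 1, 0]
[1, 0, 0, 0] <= [3, 0, 1, 0]? True
[3, 0, 1, 0] <= [1, 0, 0, 0]? False
Relation: before

Answer: before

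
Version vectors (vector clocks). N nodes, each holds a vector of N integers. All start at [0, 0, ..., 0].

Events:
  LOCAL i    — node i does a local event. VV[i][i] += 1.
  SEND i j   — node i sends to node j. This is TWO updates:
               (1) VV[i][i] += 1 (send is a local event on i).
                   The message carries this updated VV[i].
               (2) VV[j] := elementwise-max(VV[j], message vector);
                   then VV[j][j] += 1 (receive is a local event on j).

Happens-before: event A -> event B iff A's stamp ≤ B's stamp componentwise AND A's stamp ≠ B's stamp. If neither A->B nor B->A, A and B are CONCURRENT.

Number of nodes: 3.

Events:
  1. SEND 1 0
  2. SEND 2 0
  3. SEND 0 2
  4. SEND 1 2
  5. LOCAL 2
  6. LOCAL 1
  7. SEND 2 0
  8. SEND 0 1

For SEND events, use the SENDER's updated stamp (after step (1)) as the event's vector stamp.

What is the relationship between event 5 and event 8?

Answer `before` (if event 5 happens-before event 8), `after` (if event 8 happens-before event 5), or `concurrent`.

Initial: VV[0]=[0, 0, 0]
Initial: VV[1]=[0, 0, 0]
Initial: VV[2]=[0, 0, 0]
Event 1: SEND 1->0: VV[1][1]++ -> VV[1]=[0, 1, 0], msg_vec=[0, 1, 0]; VV[0]=max(VV[0],msg_vec) then VV[0][0]++ -> VV[0]=[1, 1, 0]
Event 2: SEND 2->0: VV[2][2]++ -> VV[2]=[0, 0, 1], msg_vec=[0, 0, 1]; VV[0]=max(VV[0],msg_vec) then VV[0][0]++ -> VV[0]=[2, 1, 1]
Event 3: SEND 0->2: VV[0][0]++ -> VV[0]=[3, 1, 1], msg_vec=[3, 1, 1]; VV[2]=max(VV[2],msg_vec) then VV[2][2]++ -> VV[2]=[3, 1, 2]
Event 4: SEND 1->2: VV[1][1]++ -> VV[1]=[0, 2, 0], msg_vec=[0, 2, 0]; VV[2]=max(VV[2],msg_vec) then VV[2][2]++ -> VV[2]=[3, 2, 3]
Event 5: LOCAL 2: VV[2][2]++ -> VV[2]=[3, 2, 4]
Event 6: LOCAL 1: VV[1][1]++ -> VV[1]=[0, 3, 0]
Event 7: SEND 2->0: VV[2][2]++ -> VV[2]=[3, 2, 5], msg_vec=[3, 2, 5]; VV[0]=max(VV[0],msg_vec) then VV[0][0]++ -> VV[0]=[4, 2, 5]
Event 8: SEND 0->1: VV[0][0]++ -> VV[0]=[5, 2, 5], msg_vec=[5, 2, 5]; VV[1]=max(VV[1],msg_vec) then VV[1][1]++ -> VV[1]=[5, 4, 5]
Event 5 stamp: [3, 2, 4]
Event 8 stamp: [5, 2, 5]
[3, 2, 4] <= [5, 2, 5]? True
[5, 2, 5] <= [3, 2, 4]? False
Relation: before

Answer: before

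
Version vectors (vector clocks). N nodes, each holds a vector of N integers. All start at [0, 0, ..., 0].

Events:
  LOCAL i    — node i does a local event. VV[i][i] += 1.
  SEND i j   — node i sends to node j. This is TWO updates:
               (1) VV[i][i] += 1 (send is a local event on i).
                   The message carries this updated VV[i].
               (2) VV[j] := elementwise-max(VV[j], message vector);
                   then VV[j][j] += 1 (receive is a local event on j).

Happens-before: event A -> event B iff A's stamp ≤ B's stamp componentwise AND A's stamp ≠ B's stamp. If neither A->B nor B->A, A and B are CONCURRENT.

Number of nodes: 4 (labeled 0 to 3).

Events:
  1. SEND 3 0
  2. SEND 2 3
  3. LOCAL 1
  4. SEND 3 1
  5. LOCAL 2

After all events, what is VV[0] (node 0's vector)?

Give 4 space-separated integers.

Initial: VV[0]=[0, 0, 0, 0]
Initial: VV[1]=[0, 0, 0, 0]
Initial: VV[2]=[0, 0, 0, 0]
Initial: VV[3]=[0, 0, 0, 0]
Event 1: SEND 3->0: VV[3][3]++ -> VV[3]=[0, 0, 0, 1], msg_vec=[0, 0, 0, 1]; VV[0]=max(VV[0],msg_vec) then VV[0][0]++ -> VV[0]=[1, 0, 0, 1]
Event 2: SEND 2->3: VV[2][2]++ -> VV[2]=[0, 0, 1, 0], msg_vec=[0, 0, 1, 0]; VV[3]=max(VV[3],msg_vec) then VV[3][3]++ -> VV[3]=[0, 0, 1, 2]
Event 3: LOCAL 1: VV[1][1]++ -> VV[1]=[0, 1, 0, 0]
Event 4: SEND 3->1: VV[3][3]++ -> VV[3]=[0, 0, 1, 3], msg_vec=[0, 0, 1, 3]; VV[1]=max(VV[1],msg_vec) then VV[1][1]++ -> VV[1]=[0, 2, 1, 3]
Event 5: LOCAL 2: VV[2][2]++ -> VV[2]=[0, 0, 2, 0]
Final vectors: VV[0]=[1, 0, 0, 1]; VV[1]=[0, 2, 1, 3]; VV[2]=[0, 0, 2, 0]; VV[3]=[0, 0, 1, 3]

Answer: 1 0 0 1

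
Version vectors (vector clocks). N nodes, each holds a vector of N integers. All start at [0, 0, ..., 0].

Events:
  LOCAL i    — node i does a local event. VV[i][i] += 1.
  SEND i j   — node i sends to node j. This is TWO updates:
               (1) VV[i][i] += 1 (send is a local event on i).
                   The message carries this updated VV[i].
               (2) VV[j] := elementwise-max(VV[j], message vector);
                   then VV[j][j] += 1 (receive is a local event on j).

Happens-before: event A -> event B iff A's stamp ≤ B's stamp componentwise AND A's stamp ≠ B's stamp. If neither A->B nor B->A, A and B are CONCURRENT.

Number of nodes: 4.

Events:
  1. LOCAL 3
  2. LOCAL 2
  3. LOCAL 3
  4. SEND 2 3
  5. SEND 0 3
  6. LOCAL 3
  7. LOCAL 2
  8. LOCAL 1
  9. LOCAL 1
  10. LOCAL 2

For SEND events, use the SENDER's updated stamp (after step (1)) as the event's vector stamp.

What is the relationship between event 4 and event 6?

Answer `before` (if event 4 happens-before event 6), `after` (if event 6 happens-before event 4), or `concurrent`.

Answer: before

Derivation:
Initial: VV[0]=[0, 0, 0, 0]
Initial: VV[1]=[0, 0, 0, 0]
Initial: VV[2]=[0, 0, 0, 0]
Initial: VV[3]=[0, 0, 0, 0]
Event 1: LOCAL 3: VV[3][3]++ -> VV[3]=[0, 0, 0, 1]
Event 2: LOCAL 2: VV[2][2]++ -> VV[2]=[0, 0, 1, 0]
Event 3: LOCAL 3: VV[3][3]++ -> VV[3]=[0, 0, 0, 2]
Event 4: SEND 2->3: VV[2][2]++ -> VV[2]=[0, 0, 2, 0], msg_vec=[0, 0, 2, 0]; VV[3]=max(VV[3],msg_vec) then VV[3][3]++ -> VV[3]=[0, 0, 2, 3]
Event 5: SEND 0->3: VV[0][0]++ -> VV[0]=[1, 0, 0, 0], msg_vec=[1, 0, 0, 0]; VV[3]=max(VV[3],msg_vec) then VV[3][3]++ -> VV[3]=[1, 0, 2, 4]
Event 6: LOCAL 3: VV[3][3]++ -> VV[3]=[1, 0, 2, 5]
Event 7: LOCAL 2: VV[2][2]++ -> VV[2]=[0, 0, 3, 0]
Event 8: LOCAL 1: VV[1][1]++ -> VV[1]=[0, 1, 0, 0]
Event 9: LOCAL 1: VV[1][1]++ -> VV[1]=[0, 2, 0, 0]
Event 10: LOCAL 2: VV[2][2]++ -> VV[2]=[0, 0, 4, 0]
Event 4 stamp: [0, 0, 2, 0]
Event 6 stamp: [1, 0, 2, 5]
[0, 0, 2, 0] <= [1, 0, 2, 5]? True
[1, 0, 2, 5] <= [0, 0, 2, 0]? False
Relation: before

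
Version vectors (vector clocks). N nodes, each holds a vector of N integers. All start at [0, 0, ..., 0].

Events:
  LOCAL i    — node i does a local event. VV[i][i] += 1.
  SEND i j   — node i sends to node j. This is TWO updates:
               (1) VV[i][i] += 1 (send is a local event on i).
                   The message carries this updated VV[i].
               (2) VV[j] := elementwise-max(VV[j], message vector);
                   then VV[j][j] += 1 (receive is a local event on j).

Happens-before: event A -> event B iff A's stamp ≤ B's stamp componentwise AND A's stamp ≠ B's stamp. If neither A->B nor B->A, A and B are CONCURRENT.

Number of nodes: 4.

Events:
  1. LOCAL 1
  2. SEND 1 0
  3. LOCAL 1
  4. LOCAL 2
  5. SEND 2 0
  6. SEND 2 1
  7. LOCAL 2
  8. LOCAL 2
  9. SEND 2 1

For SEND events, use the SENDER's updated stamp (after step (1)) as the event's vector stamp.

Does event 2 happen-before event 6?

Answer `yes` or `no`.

Answer: no

Derivation:
Initial: VV[0]=[0, 0, 0, 0]
Initial: VV[1]=[0, 0, 0, 0]
Initial: VV[2]=[0, 0, 0, 0]
Initial: VV[3]=[0, 0, 0, 0]
Event 1: LOCAL 1: VV[1][1]++ -> VV[1]=[0, 1, 0, 0]
Event 2: SEND 1->0: VV[1][1]++ -> VV[1]=[0, 2, 0, 0], msg_vec=[0, 2, 0, 0]; VV[0]=max(VV[0],msg_vec) then VV[0][0]++ -> VV[0]=[1, 2, 0, 0]
Event 3: LOCAL 1: VV[1][1]++ -> VV[1]=[0, 3, 0, 0]
Event 4: LOCAL 2: VV[2][2]++ -> VV[2]=[0, 0, 1, 0]
Event 5: SEND 2->0: VV[2][2]++ -> VV[2]=[0, 0, 2, 0], msg_vec=[0, 0, 2, 0]; VV[0]=max(VV[0],msg_vec) then VV[0][0]++ -> VV[0]=[2, 2, 2, 0]
Event 6: SEND 2->1: VV[2][2]++ -> VV[2]=[0, 0, 3, 0], msg_vec=[0, 0, 3, 0]; VV[1]=max(VV[1],msg_vec) then VV[1][1]++ -> VV[1]=[0, 4, 3, 0]
Event 7: LOCAL 2: VV[2][2]++ -> VV[2]=[0, 0, 4, 0]
Event 8: LOCAL 2: VV[2][2]++ -> VV[2]=[0, 0, 5, 0]
Event 9: SEND 2->1: VV[2][2]++ -> VV[2]=[0, 0, 6, 0], msg_vec=[0, 0, 6, 0]; VV[1]=max(VV[1],msg_vec) then VV[1][1]++ -> VV[1]=[0, 5, 6, 0]
Event 2 stamp: [0, 2, 0, 0]
Event 6 stamp: [0, 0, 3, 0]
[0, 2, 0, 0] <= [0, 0, 3, 0]? False. Equal? False. Happens-before: False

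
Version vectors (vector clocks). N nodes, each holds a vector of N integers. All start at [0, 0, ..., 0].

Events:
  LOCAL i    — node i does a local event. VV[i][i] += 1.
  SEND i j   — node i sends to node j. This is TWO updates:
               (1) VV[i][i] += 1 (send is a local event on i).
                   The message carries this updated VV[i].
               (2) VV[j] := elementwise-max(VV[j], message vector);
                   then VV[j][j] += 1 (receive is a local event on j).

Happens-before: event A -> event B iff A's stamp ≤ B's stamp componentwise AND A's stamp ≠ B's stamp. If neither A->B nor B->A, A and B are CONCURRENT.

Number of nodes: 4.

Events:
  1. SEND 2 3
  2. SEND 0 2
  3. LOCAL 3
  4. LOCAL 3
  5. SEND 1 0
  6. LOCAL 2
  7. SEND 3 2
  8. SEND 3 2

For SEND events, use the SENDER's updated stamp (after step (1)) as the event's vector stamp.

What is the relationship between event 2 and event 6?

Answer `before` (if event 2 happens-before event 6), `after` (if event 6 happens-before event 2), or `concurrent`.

Answer: before

Derivation:
Initial: VV[0]=[0, 0, 0, 0]
Initial: VV[1]=[0, 0, 0, 0]
Initial: VV[2]=[0, 0, 0, 0]
Initial: VV[3]=[0, 0, 0, 0]
Event 1: SEND 2->3: VV[2][2]++ -> VV[2]=[0, 0, 1, 0], msg_vec=[0, 0, 1, 0]; VV[3]=max(VV[3],msg_vec) then VV[3][3]++ -> VV[3]=[0, 0, 1, 1]
Event 2: SEND 0->2: VV[0][0]++ -> VV[0]=[1, 0, 0, 0], msg_vec=[1, 0, 0, 0]; VV[2]=max(VV[2],msg_vec) then VV[2][2]++ -> VV[2]=[1, 0, 2, 0]
Event 3: LOCAL 3: VV[3][3]++ -> VV[3]=[0, 0, 1, 2]
Event 4: LOCAL 3: VV[3][3]++ -> VV[3]=[0, 0, 1, 3]
Event 5: SEND 1->0: VV[1][1]++ -> VV[1]=[0, 1, 0, 0], msg_vec=[0, 1, 0, 0]; VV[0]=max(VV[0],msg_vec) then VV[0][0]++ -> VV[0]=[2, 1, 0, 0]
Event 6: LOCAL 2: VV[2][2]++ -> VV[2]=[1, 0, 3, 0]
Event 7: SEND 3->2: VV[3][3]++ -> VV[3]=[0, 0, 1, 4], msg_vec=[0, 0, 1, 4]; VV[2]=max(VV[2],msg_vec) then VV[2][2]++ -> VV[2]=[1, 0, 4, 4]
Event 8: SEND 3->2: VV[3][3]++ -> VV[3]=[0, 0, 1, 5], msg_vec=[0, 0, 1, 5]; VV[2]=max(VV[2],msg_vec) then VV[2][2]++ -> VV[2]=[1, 0, 5, 5]
Event 2 stamp: [1, 0, 0, 0]
Event 6 stamp: [1, 0, 3, 0]
[1, 0, 0, 0] <= [1, 0, 3, 0]? True
[1, 0, 3, 0] <= [1, 0, 0, 0]? False
Relation: before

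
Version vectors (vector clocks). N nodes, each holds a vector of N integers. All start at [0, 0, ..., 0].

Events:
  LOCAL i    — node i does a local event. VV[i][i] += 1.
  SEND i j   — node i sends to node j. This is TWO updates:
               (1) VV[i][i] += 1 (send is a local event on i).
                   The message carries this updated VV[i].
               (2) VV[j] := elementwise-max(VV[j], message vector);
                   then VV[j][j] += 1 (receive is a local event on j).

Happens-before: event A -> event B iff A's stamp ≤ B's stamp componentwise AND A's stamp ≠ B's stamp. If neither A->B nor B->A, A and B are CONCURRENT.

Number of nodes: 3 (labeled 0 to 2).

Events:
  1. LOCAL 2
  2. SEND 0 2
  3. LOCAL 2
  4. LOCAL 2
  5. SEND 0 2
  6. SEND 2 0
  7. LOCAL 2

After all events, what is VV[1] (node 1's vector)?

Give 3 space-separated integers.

Initial: VV[0]=[0, 0, 0]
Initial: VV[1]=[0, 0, 0]
Initial: VV[2]=[0, 0, 0]
Event 1: LOCAL 2: VV[2][2]++ -> VV[2]=[0, 0, 1]
Event 2: SEND 0->2: VV[0][0]++ -> VV[0]=[1, 0, 0], msg_vec=[1, 0, 0]; VV[2]=max(VV[2],msg_vec) then VV[2][2]++ -> VV[2]=[1, 0, 2]
Event 3: LOCAL 2: VV[2][2]++ -> VV[2]=[1, 0, 3]
Event 4: LOCAL 2: VV[2][2]++ -> VV[2]=[1, 0, 4]
Event 5: SEND 0->2: VV[0][0]++ -> VV[0]=[2, 0, 0], msg_vec=[2, 0, 0]; VV[2]=max(VV[2],msg_vec) then VV[2][2]++ -> VV[2]=[2, 0, 5]
Event 6: SEND 2->0: VV[2][2]++ -> VV[2]=[2, 0, 6], msg_vec=[2, 0, 6]; VV[0]=max(VV[0],msg_vec) then VV[0][0]++ -> VV[0]=[3, 0, 6]
Event 7: LOCAL 2: VV[2][2]++ -> VV[2]=[2, 0, 7]
Final vectors: VV[0]=[3, 0, 6]; VV[1]=[0, 0, 0]; VV[2]=[2, 0, 7]

Answer: 0 0 0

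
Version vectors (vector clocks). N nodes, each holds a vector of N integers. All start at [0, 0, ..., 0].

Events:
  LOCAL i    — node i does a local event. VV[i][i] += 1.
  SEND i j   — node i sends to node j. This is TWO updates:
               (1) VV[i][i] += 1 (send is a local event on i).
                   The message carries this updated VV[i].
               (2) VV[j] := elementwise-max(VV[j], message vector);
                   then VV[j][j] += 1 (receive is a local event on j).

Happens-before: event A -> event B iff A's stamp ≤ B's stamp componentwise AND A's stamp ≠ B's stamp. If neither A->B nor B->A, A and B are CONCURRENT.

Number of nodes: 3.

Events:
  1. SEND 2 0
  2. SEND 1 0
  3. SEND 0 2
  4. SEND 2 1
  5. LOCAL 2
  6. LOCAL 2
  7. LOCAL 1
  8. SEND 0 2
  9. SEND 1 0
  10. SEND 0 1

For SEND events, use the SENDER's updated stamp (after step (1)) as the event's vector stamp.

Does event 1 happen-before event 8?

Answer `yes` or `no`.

Initial: VV[0]=[0, 0, 0]
Initial: VV[1]=[0, 0, 0]
Initial: VV[2]=[0, 0, 0]
Event 1: SEND 2->0: VV[2][2]++ -> VV[2]=[0, 0, 1], msg_vec=[0, 0, 1]; VV[0]=max(VV[0],msg_vec) then VV[0][0]++ -> VV[0]=[1, 0, 1]
Event 2: SEND 1->0: VV[1][1]++ -> VV[1]=[0, 1, 0], msg_vec=[0, 1, 0]; VV[0]=max(VV[0],msg_vec) then VV[0][0]++ -> VV[0]=[2, 1, 1]
Event 3: SEND 0->2: VV[0][0]++ -> VV[0]=[3, 1, 1], msg_vec=[3, 1, 1]; VV[2]=max(VV[2],msg_vec) then VV[2][2]++ -> VV[2]=[3, 1, 2]
Event 4: SEND 2->1: VV[2][2]++ -> VV[2]=[3, 1, 3], msg_vec=[3, 1, 3]; VV[1]=max(VV[1],msg_vec) then VV[1][1]++ -> VV[1]=[3, 2, 3]
Event 5: LOCAL 2: VV[2][2]++ -> VV[2]=[3, 1, 4]
Event 6: LOCAL 2: VV[2][2]++ -> VV[2]=[3, 1, 5]
Event 7: LOCAL 1: VV[1][1]++ -> VV[1]=[3, 3, 3]
Event 8: SEND 0->2: VV[0][0]++ -> VV[0]=[4, 1, 1], msg_vec=[4, 1, 1]; VV[2]=max(VV[2],msg_vec) then VV[2][2]++ -> VV[2]=[4, 1, 6]
Event 9: SEND 1->0: VV[1][1]++ -> VV[1]=[3, 4, 3], msg_vec=[3, 4, 3]; VV[0]=max(VV[0],msg_vec) then VV[0][0]++ -> VV[0]=[5, 4, 3]
Event 10: SEND 0->1: VV[0][0]++ -> VV[0]=[6, 4, 3], msg_vec=[6, 4, 3]; VV[1]=max(VV[1],msg_vec) then VV[1][1]++ -> VV[1]=[6, 5, 3]
Event 1 stamp: [0, 0, 1]
Event 8 stamp: [4, 1, 1]
[0, 0, 1] <= [4, 1, 1]? True. Equal? False. Happens-before: True

Answer: yes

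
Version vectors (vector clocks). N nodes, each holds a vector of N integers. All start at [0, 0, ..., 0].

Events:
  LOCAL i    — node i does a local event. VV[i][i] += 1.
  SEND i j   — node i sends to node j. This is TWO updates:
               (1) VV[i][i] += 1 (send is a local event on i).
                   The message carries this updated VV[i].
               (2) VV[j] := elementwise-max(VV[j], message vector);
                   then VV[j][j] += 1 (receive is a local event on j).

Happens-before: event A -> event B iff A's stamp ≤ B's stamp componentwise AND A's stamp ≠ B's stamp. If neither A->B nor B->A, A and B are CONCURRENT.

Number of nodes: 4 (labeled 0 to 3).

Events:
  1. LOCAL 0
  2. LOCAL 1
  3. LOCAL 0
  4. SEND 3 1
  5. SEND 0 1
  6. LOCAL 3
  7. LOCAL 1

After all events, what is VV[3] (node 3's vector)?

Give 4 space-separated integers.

Answer: 0 0 0 2

Derivation:
Initial: VV[0]=[0, 0, 0, 0]
Initial: VV[1]=[0, 0, 0, 0]
Initial: VV[2]=[0, 0, 0, 0]
Initial: VV[3]=[0, 0, 0, 0]
Event 1: LOCAL 0: VV[0][0]++ -> VV[0]=[1, 0, 0, 0]
Event 2: LOCAL 1: VV[1][1]++ -> VV[1]=[0, 1, 0, 0]
Event 3: LOCAL 0: VV[0][0]++ -> VV[0]=[2, 0, 0, 0]
Event 4: SEND 3->1: VV[3][3]++ -> VV[3]=[0, 0, 0, 1], msg_vec=[0, 0, 0, 1]; VV[1]=max(VV[1],msg_vec) then VV[1][1]++ -> VV[1]=[0, 2, 0, 1]
Event 5: SEND 0->1: VV[0][0]++ -> VV[0]=[3, 0, 0, 0], msg_vec=[3, 0, 0, 0]; VV[1]=max(VV[1],msg_vec) then VV[1][1]++ -> VV[1]=[3, 3, 0, 1]
Event 6: LOCAL 3: VV[3][3]++ -> VV[3]=[0, 0, 0, 2]
Event 7: LOCAL 1: VV[1][1]++ -> VV[1]=[3, 4, 0, 1]
Final vectors: VV[0]=[3, 0, 0, 0]; VV[1]=[3, 4, 0, 1]; VV[2]=[0, 0, 0, 0]; VV[3]=[0, 0, 0, 2]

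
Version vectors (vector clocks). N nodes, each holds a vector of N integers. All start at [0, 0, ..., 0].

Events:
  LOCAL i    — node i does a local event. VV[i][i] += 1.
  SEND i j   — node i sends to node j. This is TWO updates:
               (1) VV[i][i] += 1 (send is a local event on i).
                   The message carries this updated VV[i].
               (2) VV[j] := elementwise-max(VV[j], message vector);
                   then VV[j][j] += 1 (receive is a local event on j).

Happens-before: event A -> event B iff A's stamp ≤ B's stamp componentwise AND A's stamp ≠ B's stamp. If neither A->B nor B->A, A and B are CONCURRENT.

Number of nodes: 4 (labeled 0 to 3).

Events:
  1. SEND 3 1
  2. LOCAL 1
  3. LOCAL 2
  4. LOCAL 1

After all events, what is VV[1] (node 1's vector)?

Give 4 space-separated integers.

Initial: VV[0]=[0, 0, 0, 0]
Initial: VV[1]=[0, 0, 0, 0]
Initial: VV[2]=[0, 0, 0, 0]
Initial: VV[3]=[0, 0, 0, 0]
Event 1: SEND 3->1: VV[3][3]++ -> VV[3]=[0, 0, 0, 1], msg_vec=[0, 0, 0, 1]; VV[1]=max(VV[1],msg_vec) then VV[1][1]++ -> VV[1]=[0, 1, 0, 1]
Event 2: LOCAL 1: VV[1][1]++ -> VV[1]=[0, 2, 0, 1]
Event 3: LOCAL 2: VV[2][2]++ -> VV[2]=[0, 0, 1, 0]
Event 4: LOCAL 1: VV[1][1]++ -> VV[1]=[0, 3, 0, 1]
Final vectors: VV[0]=[0, 0, 0, 0]; VV[1]=[0, 3, 0, 1]; VV[2]=[0, 0, 1, 0]; VV[3]=[0, 0, 0, 1]

Answer: 0 3 0 1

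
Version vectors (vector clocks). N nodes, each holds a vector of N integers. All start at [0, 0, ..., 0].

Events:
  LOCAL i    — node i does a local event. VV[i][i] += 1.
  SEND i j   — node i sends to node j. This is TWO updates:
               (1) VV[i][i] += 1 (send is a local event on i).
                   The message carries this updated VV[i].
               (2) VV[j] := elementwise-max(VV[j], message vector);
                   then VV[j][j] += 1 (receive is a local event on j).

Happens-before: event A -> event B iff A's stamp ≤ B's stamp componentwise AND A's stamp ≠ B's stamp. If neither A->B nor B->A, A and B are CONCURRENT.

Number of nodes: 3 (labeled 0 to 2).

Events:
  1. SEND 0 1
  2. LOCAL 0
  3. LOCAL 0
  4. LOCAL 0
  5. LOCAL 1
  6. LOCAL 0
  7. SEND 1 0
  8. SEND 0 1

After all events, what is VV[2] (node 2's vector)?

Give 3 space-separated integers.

Answer: 0 0 0

Derivation:
Initial: VV[0]=[0, 0, 0]
Initial: VV[1]=[0, 0, 0]
Initial: VV[2]=[0, 0, 0]
Event 1: SEND 0->1: VV[0][0]++ -> VV[0]=[1, 0, 0], msg_vec=[1, 0, 0]; VV[1]=max(VV[1],msg_vec) then VV[1][1]++ -> VV[1]=[1, 1, 0]
Event 2: LOCAL 0: VV[0][0]++ -> VV[0]=[2, 0, 0]
Event 3: LOCAL 0: VV[0][0]++ -> VV[0]=[3, 0, 0]
Event 4: LOCAL 0: VV[0][0]++ -> VV[0]=[4, 0, 0]
Event 5: LOCAL 1: VV[1][1]++ -> VV[1]=[1, 2, 0]
Event 6: LOCAL 0: VV[0][0]++ -> VV[0]=[5, 0, 0]
Event 7: SEND 1->0: VV[1][1]++ -> VV[1]=[1, 3, 0], msg_vec=[1, 3, 0]; VV[0]=max(VV[0],msg_vec) then VV[0][0]++ -> VV[0]=[6, 3, 0]
Event 8: SEND 0->1: VV[0][0]++ -> VV[0]=[7, 3, 0], msg_vec=[7, 3, 0]; VV[1]=max(VV[1],msg_vec) then VV[1][1]++ -> VV[1]=[7, 4, 0]
Final vectors: VV[0]=[7, 3, 0]; VV[1]=[7, 4, 0]; VV[2]=[0, 0, 0]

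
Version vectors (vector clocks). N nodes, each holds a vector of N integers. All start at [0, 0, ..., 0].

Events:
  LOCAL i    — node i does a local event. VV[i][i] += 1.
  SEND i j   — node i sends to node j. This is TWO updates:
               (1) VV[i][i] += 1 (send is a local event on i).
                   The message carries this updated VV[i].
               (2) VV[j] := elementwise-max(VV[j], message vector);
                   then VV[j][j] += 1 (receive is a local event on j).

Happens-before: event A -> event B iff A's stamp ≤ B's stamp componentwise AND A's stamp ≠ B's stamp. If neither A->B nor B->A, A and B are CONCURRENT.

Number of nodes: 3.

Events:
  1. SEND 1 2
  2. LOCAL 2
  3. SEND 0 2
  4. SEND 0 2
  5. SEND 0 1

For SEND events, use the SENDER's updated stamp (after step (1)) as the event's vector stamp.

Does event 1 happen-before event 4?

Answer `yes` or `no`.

Initial: VV[0]=[0, 0, 0]
Initial: VV[1]=[0, 0, 0]
Initial: VV[2]=[0, 0, 0]
Event 1: SEND 1->2: VV[1][1]++ -> VV[1]=[0, 1, 0], msg_vec=[0, 1, 0]; VV[2]=max(VV[2],msg_vec) then VV[2][2]++ -> VV[2]=[0, 1, 1]
Event 2: LOCAL 2: VV[2][2]++ -> VV[2]=[0, 1, 2]
Event 3: SEND 0->2: VV[0][0]++ -> VV[0]=[1, 0, 0], msg_vec=[1, 0, 0]; VV[2]=max(VV[2],msg_vec) then VV[2][2]++ -> VV[2]=[1, 1, 3]
Event 4: SEND 0->2: VV[0][0]++ -> VV[0]=[2, 0, 0], msg_vec=[2, 0, 0]; VV[2]=max(VV[2],msg_vec) then VV[2][2]++ -> VV[2]=[2, 1, 4]
Event 5: SEND 0->1: VV[0][0]++ -> VV[0]=[3, 0, 0], msg_vec=[3, 0, 0]; VV[1]=max(VV[1],msg_vec) then VV[1][1]++ -> VV[1]=[3, 2, 0]
Event 1 stamp: [0, 1, 0]
Event 4 stamp: [2, 0, 0]
[0, 1, 0] <= [2, 0, 0]? False. Equal? False. Happens-before: False

Answer: no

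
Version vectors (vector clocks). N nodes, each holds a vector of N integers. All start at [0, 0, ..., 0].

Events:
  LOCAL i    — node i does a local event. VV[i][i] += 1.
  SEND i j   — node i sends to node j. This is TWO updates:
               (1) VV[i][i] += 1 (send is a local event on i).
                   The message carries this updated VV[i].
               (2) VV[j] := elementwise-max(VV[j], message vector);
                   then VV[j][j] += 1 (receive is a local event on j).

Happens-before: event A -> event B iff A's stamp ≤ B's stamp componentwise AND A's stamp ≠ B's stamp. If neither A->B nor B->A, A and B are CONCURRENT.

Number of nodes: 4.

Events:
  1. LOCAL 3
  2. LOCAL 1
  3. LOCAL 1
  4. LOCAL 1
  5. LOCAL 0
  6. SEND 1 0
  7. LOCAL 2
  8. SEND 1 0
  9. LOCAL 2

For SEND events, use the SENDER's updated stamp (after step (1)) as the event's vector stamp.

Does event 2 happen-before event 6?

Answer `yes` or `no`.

Answer: yes

Derivation:
Initial: VV[0]=[0, 0, 0, 0]
Initial: VV[1]=[0, 0, 0, 0]
Initial: VV[2]=[0, 0, 0, 0]
Initial: VV[3]=[0, 0, 0, 0]
Event 1: LOCAL 3: VV[3][3]++ -> VV[3]=[0, 0, 0, 1]
Event 2: LOCAL 1: VV[1][1]++ -> VV[1]=[0, 1, 0, 0]
Event 3: LOCAL 1: VV[1][1]++ -> VV[1]=[0, 2, 0, 0]
Event 4: LOCAL 1: VV[1][1]++ -> VV[1]=[0, 3, 0, 0]
Event 5: LOCAL 0: VV[0][0]++ -> VV[0]=[1, 0, 0, 0]
Event 6: SEND 1->0: VV[1][1]++ -> VV[1]=[0, 4, 0, 0], msg_vec=[0, 4, 0, 0]; VV[0]=max(VV[0],msg_vec) then VV[0][0]++ -> VV[0]=[2, 4, 0, 0]
Event 7: LOCAL 2: VV[2][2]++ -> VV[2]=[0, 0, 1, 0]
Event 8: SEND 1->0: VV[1][1]++ -> VV[1]=[0, 5, 0, 0], msg_vec=[0, 5, 0, 0]; VV[0]=max(VV[0],msg_vec) then VV[0][0]++ -> VV[0]=[3, 5, 0, 0]
Event 9: LOCAL 2: VV[2][2]++ -> VV[2]=[0, 0, 2, 0]
Event 2 stamp: [0, 1, 0, 0]
Event 6 stamp: [0, 4, 0, 0]
[0, 1, 0, 0] <= [0, 4, 0, 0]? True. Equal? False. Happens-before: True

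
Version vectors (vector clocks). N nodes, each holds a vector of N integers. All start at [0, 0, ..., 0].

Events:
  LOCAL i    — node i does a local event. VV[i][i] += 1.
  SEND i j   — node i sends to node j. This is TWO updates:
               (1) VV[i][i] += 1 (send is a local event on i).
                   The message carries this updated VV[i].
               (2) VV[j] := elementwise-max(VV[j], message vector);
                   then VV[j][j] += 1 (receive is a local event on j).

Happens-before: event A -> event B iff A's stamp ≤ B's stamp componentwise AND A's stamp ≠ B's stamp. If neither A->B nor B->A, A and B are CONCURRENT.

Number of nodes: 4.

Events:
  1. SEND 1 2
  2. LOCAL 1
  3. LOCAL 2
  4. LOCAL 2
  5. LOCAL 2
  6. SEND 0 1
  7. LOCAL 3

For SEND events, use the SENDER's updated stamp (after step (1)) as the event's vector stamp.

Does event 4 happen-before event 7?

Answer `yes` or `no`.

Answer: no

Derivation:
Initial: VV[0]=[0, 0, 0, 0]
Initial: VV[1]=[0, 0, 0, 0]
Initial: VV[2]=[0, 0, 0, 0]
Initial: VV[3]=[0, 0, 0, 0]
Event 1: SEND 1->2: VV[1][1]++ -> VV[1]=[0, 1, 0, 0], msg_vec=[0, 1, 0, 0]; VV[2]=max(VV[2],msg_vec) then VV[2][2]++ -> VV[2]=[0, 1, 1, 0]
Event 2: LOCAL 1: VV[1][1]++ -> VV[1]=[0, 2, 0, 0]
Event 3: LOCAL 2: VV[2][2]++ -> VV[2]=[0, 1, 2, 0]
Event 4: LOCAL 2: VV[2][2]++ -> VV[2]=[0, 1, 3, 0]
Event 5: LOCAL 2: VV[2][2]++ -> VV[2]=[0, 1, 4, 0]
Event 6: SEND 0->1: VV[0][0]++ -> VV[0]=[1, 0, 0, 0], msg_vec=[1, 0, 0, 0]; VV[1]=max(VV[1],msg_vec) then VV[1][1]++ -> VV[1]=[1, 3, 0, 0]
Event 7: LOCAL 3: VV[3][3]++ -> VV[3]=[0, 0, 0, 1]
Event 4 stamp: [0, 1, 3, 0]
Event 7 stamp: [0, 0, 0, 1]
[0, 1, 3, 0] <= [0, 0, 0, 1]? False. Equal? False. Happens-before: False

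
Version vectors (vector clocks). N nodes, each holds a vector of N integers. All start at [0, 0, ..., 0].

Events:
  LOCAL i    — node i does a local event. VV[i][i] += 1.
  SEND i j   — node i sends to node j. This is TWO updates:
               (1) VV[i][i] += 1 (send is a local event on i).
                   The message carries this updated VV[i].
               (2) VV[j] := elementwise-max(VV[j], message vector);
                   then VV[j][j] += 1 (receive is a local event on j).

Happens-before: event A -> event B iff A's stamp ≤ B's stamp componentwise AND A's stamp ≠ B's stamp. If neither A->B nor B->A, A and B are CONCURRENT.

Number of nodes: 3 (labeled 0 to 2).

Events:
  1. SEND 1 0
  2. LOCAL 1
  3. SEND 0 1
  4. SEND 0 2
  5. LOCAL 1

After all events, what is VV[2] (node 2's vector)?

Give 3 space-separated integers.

Initial: VV[0]=[0, 0, 0]
Initial: VV[1]=[0, 0, 0]
Initial: VV[2]=[0, 0, 0]
Event 1: SEND 1->0: VV[1][1]++ -> VV[1]=[0, 1, 0], msg_vec=[0, 1, 0]; VV[0]=max(VV[0],msg_vec) then VV[0][0]++ -> VV[0]=[1, 1, 0]
Event 2: LOCAL 1: VV[1][1]++ -> VV[1]=[0, 2, 0]
Event 3: SEND 0->1: VV[0][0]++ -> VV[0]=[2, 1, 0], msg_vec=[2, 1, 0]; VV[1]=max(VV[1],msg_vec) then VV[1][1]++ -> VV[1]=[2, 3, 0]
Event 4: SEND 0->2: VV[0][0]++ -> VV[0]=[3, 1, 0], msg_vec=[3, 1, 0]; VV[2]=max(VV[2],msg_vec) then VV[2][2]++ -> VV[2]=[3, 1, 1]
Event 5: LOCAL 1: VV[1][1]++ -> VV[1]=[2, 4, 0]
Final vectors: VV[0]=[3, 1, 0]; VV[1]=[2, 4, 0]; VV[2]=[3, 1, 1]

Answer: 3 1 1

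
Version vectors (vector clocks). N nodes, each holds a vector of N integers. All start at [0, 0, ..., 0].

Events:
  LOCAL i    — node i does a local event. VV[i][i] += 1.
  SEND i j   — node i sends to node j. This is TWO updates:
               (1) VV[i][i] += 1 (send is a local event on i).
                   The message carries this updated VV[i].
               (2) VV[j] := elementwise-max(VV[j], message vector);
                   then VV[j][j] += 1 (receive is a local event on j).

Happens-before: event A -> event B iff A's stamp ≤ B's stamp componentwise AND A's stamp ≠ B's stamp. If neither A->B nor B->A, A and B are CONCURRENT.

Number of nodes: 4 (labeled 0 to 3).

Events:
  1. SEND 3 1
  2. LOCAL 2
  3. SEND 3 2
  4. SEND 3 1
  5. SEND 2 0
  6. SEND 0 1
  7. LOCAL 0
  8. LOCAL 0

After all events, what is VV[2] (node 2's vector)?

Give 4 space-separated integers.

Answer: 0 0 3 2

Derivation:
Initial: VV[0]=[0, 0, 0, 0]
Initial: VV[1]=[0, 0, 0, 0]
Initial: VV[2]=[0, 0, 0, 0]
Initial: VV[3]=[0, 0, 0, 0]
Event 1: SEND 3->1: VV[3][3]++ -> VV[3]=[0, 0, 0, 1], msg_vec=[0, 0, 0, 1]; VV[1]=max(VV[1],msg_vec) then VV[1][1]++ -> VV[1]=[0, 1, 0, 1]
Event 2: LOCAL 2: VV[2][2]++ -> VV[2]=[0, 0, 1, 0]
Event 3: SEND 3->2: VV[3][3]++ -> VV[3]=[0, 0, 0, 2], msg_vec=[0, 0, 0, 2]; VV[2]=max(VV[2],msg_vec) then VV[2][2]++ -> VV[2]=[0, 0, 2, 2]
Event 4: SEND 3->1: VV[3][3]++ -> VV[3]=[0, 0, 0, 3], msg_vec=[0, 0, 0, 3]; VV[1]=max(VV[1],msg_vec) then VV[1][1]++ -> VV[1]=[0, 2, 0, 3]
Event 5: SEND 2->0: VV[2][2]++ -> VV[2]=[0, 0, 3, 2], msg_vec=[0, 0, 3, 2]; VV[0]=max(VV[0],msg_vec) then VV[0][0]++ -> VV[0]=[1, 0, 3, 2]
Event 6: SEND 0->1: VV[0][0]++ -> VV[0]=[2, 0, 3, 2], msg_vec=[2, 0, 3, 2]; VV[1]=max(VV[1],msg_vec) then VV[1][1]++ -> VV[1]=[2, 3, 3, 3]
Event 7: LOCAL 0: VV[0][0]++ -> VV[0]=[3, 0, 3, 2]
Event 8: LOCAL 0: VV[0][0]++ -> VV[0]=[4, 0, 3, 2]
Final vectors: VV[0]=[4, 0, 3, 2]; VV[1]=[2, 3, 3, 3]; VV[2]=[0, 0, 3, 2]; VV[3]=[0, 0, 0, 3]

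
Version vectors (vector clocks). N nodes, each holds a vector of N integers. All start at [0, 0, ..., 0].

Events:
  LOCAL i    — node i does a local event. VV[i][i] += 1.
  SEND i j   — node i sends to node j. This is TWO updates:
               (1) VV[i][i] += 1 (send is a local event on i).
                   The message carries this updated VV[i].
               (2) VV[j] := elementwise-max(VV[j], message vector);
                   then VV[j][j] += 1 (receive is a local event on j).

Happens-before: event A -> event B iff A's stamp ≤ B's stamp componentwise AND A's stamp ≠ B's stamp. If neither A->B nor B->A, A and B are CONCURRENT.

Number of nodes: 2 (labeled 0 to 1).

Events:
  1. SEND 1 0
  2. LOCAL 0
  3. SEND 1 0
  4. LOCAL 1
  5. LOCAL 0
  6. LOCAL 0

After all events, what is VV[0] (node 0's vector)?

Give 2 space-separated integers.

Answer: 5 2

Derivation:
Initial: VV[0]=[0, 0]
Initial: VV[1]=[0, 0]
Event 1: SEND 1->0: VV[1][1]++ -> VV[1]=[0, 1], msg_vec=[0, 1]; VV[0]=max(VV[0],msg_vec) then VV[0][0]++ -> VV[0]=[1, 1]
Event 2: LOCAL 0: VV[0][0]++ -> VV[0]=[2, 1]
Event 3: SEND 1->0: VV[1][1]++ -> VV[1]=[0, 2], msg_vec=[0, 2]; VV[0]=max(VV[0],msg_vec) then VV[0][0]++ -> VV[0]=[3, 2]
Event 4: LOCAL 1: VV[1][1]++ -> VV[1]=[0, 3]
Event 5: LOCAL 0: VV[0][0]++ -> VV[0]=[4, 2]
Event 6: LOCAL 0: VV[0][0]++ -> VV[0]=[5, 2]
Final vectors: VV[0]=[5, 2]; VV[1]=[0, 3]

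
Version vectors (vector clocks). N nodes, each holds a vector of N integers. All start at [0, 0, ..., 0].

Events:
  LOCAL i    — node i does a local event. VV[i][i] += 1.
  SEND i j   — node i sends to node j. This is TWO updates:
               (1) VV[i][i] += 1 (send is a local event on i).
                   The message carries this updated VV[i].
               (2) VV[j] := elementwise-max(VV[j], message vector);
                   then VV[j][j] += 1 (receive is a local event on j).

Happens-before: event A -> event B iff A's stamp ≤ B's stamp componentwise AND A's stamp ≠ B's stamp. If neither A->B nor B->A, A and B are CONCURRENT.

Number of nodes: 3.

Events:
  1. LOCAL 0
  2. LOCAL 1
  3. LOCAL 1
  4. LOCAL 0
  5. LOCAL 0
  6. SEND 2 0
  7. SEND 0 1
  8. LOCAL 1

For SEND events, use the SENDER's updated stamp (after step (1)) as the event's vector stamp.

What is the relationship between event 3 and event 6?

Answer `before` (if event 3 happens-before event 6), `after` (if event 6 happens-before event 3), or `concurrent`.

Answer: concurrent

Derivation:
Initial: VV[0]=[0, 0, 0]
Initial: VV[1]=[0, 0, 0]
Initial: VV[2]=[0, 0, 0]
Event 1: LOCAL 0: VV[0][0]++ -> VV[0]=[1, 0, 0]
Event 2: LOCAL 1: VV[1][1]++ -> VV[1]=[0, 1, 0]
Event 3: LOCAL 1: VV[1][1]++ -> VV[1]=[0, 2, 0]
Event 4: LOCAL 0: VV[0][0]++ -> VV[0]=[2, 0, 0]
Event 5: LOCAL 0: VV[0][0]++ -> VV[0]=[3, 0, 0]
Event 6: SEND 2->0: VV[2][2]++ -> VV[2]=[0, 0, 1], msg_vec=[0, 0, 1]; VV[0]=max(VV[0],msg_vec) then VV[0][0]++ -> VV[0]=[4, 0, 1]
Event 7: SEND 0->1: VV[0][0]++ -> VV[0]=[5, 0, 1], msg_vec=[5, 0, 1]; VV[1]=max(VV[1],msg_vec) then VV[1][1]++ -> VV[1]=[5, 3, 1]
Event 8: LOCAL 1: VV[1][1]++ -> VV[1]=[5, 4, 1]
Event 3 stamp: [0, 2, 0]
Event 6 stamp: [0, 0, 1]
[0, 2, 0] <= [0, 0, 1]? False
[0, 0, 1] <= [0, 2, 0]? False
Relation: concurrent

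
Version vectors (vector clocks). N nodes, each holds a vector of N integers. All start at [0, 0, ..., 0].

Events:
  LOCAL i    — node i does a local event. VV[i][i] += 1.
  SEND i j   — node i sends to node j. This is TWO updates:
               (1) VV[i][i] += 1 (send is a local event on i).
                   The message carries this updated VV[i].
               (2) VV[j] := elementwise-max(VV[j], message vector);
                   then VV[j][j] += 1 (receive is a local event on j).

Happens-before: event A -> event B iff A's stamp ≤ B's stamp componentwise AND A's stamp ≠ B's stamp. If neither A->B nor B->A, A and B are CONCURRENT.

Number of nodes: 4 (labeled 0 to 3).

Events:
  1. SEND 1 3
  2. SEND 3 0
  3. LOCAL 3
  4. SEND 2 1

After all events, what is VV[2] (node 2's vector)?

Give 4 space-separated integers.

Answer: 0 0 1 0

Derivation:
Initial: VV[0]=[0, 0, 0, 0]
Initial: VV[1]=[0, 0, 0, 0]
Initial: VV[2]=[0, 0, 0, 0]
Initial: VV[3]=[0, 0, 0, 0]
Event 1: SEND 1->3: VV[1][1]++ -> VV[1]=[0, 1, 0, 0], msg_vec=[0, 1, 0, 0]; VV[3]=max(VV[3],msg_vec) then VV[3][3]++ -> VV[3]=[0, 1, 0, 1]
Event 2: SEND 3->0: VV[3][3]++ -> VV[3]=[0, 1, 0, 2], msg_vec=[0, 1, 0, 2]; VV[0]=max(VV[0],msg_vec) then VV[0][0]++ -> VV[0]=[1, 1, 0, 2]
Event 3: LOCAL 3: VV[3][3]++ -> VV[3]=[0, 1, 0, 3]
Event 4: SEND 2->1: VV[2][2]++ -> VV[2]=[0, 0, 1, 0], msg_vec=[0, 0, 1, 0]; VV[1]=max(VV[1],msg_vec) then VV[1][1]++ -> VV[1]=[0, 2, 1, 0]
Final vectors: VV[0]=[1, 1, 0, 2]; VV[1]=[0, 2, 1, 0]; VV[2]=[0, 0, 1, 0]; VV[3]=[0, 1, 0, 3]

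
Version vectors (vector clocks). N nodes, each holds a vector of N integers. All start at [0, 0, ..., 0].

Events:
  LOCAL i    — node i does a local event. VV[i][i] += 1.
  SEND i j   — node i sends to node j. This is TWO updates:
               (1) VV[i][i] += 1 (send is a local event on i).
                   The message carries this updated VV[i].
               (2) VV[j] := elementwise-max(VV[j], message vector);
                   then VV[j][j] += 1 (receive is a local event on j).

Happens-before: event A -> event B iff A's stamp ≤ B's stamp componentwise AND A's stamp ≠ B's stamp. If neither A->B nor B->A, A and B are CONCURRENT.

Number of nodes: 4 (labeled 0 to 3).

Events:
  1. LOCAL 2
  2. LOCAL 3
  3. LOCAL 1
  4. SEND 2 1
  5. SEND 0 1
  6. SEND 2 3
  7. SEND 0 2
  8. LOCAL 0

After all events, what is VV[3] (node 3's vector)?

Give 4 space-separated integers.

Initial: VV[0]=[0, 0, 0, 0]
Initial: VV[1]=[0, 0, 0, 0]
Initial: VV[2]=[0, 0, 0, 0]
Initial: VV[3]=[0, 0, 0, 0]
Event 1: LOCAL 2: VV[2][2]++ -> VV[2]=[0, 0, 1, 0]
Event 2: LOCAL 3: VV[3][3]++ -> VV[3]=[0, 0, 0, 1]
Event 3: LOCAL 1: VV[1][1]++ -> VV[1]=[0, 1, 0, 0]
Event 4: SEND 2->1: VV[2][2]++ -> VV[2]=[0, 0, 2, 0], msg_vec=[0, 0, 2, 0]; VV[1]=max(VV[1],msg_vec) then VV[1][1]++ -> VV[1]=[0, 2, 2, 0]
Event 5: SEND 0->1: VV[0][0]++ -> VV[0]=[1, 0, 0, 0], msg_vec=[1, 0, 0, 0]; VV[1]=max(VV[1],msg_vec) then VV[1][1]++ -> VV[1]=[1, 3, 2, 0]
Event 6: SEND 2->3: VV[2][2]++ -> VV[2]=[0, 0, 3, 0], msg_vec=[0, 0, 3, 0]; VV[3]=max(VV[3],msg_vec) then VV[3][3]++ -> VV[3]=[0, 0, 3, 2]
Event 7: SEND 0->2: VV[0][0]++ -> VV[0]=[2, 0, 0, 0], msg_vec=[2, 0, 0, 0]; VV[2]=max(VV[2],msg_vec) then VV[2][2]++ -> VV[2]=[2, 0, 4, 0]
Event 8: LOCAL 0: VV[0][0]++ -> VV[0]=[3, 0, 0, 0]
Final vectors: VV[0]=[3, 0, 0, 0]; VV[1]=[1, 3, 2, 0]; VV[2]=[2, 0, 4, 0]; VV[3]=[0, 0, 3, 2]

Answer: 0 0 3 2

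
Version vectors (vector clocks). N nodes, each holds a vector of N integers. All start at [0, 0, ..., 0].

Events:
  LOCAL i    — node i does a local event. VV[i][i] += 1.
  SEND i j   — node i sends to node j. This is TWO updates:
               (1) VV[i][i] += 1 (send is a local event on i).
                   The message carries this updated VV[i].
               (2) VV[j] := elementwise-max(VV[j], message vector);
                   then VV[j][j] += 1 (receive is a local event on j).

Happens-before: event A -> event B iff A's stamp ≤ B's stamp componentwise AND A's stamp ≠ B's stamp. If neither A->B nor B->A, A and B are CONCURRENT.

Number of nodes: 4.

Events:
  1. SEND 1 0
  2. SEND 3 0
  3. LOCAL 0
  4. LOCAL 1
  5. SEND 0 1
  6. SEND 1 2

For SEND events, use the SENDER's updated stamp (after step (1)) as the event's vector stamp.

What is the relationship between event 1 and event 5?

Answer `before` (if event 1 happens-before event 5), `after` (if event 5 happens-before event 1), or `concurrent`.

Initial: VV[0]=[0, 0, 0, 0]
Initial: VV[1]=[0, 0, 0, 0]
Initial: VV[2]=[0, 0, 0, 0]
Initial: VV[3]=[0, 0, 0, 0]
Event 1: SEND 1->0: VV[1][1]++ -> VV[1]=[0, 1, 0, 0], msg_vec=[0, 1, 0, 0]; VV[0]=max(VV[0],msg_vec) then VV[0][0]++ -> VV[0]=[1, 1, 0, 0]
Event 2: SEND 3->0: VV[3][3]++ -> VV[3]=[0, 0, 0, 1], msg_vec=[0, 0, 0, 1]; VV[0]=max(VV[0],msg_vec) then VV[0][0]++ -> VV[0]=[2, 1, 0, 1]
Event 3: LOCAL 0: VV[0][0]++ -> VV[0]=[3, 1, 0, 1]
Event 4: LOCAL 1: VV[1][1]++ -> VV[1]=[0, 2, 0, 0]
Event 5: SEND 0->1: VV[0][0]++ -> VV[0]=[4, 1, 0, 1], msg_vec=[4, 1, 0, 1]; VV[1]=max(VV[1],msg_vec) then VV[1][1]++ -> VV[1]=[4, 3, 0, 1]
Event 6: SEND 1->2: VV[1][1]++ -> VV[1]=[4, 4, 0, 1], msg_vec=[4, 4, 0, 1]; VV[2]=max(VV[2],msg_vec) then VV[2][2]++ -> VV[2]=[4, 4, 1, 1]
Event 1 stamp: [0, 1, 0, 0]
Event 5 stamp: [4, 1, 0, 1]
[0, 1, 0, 0] <= [4, 1, 0, 1]? True
[4, 1, 0, 1] <= [0, 1, 0, 0]? False
Relation: before

Answer: before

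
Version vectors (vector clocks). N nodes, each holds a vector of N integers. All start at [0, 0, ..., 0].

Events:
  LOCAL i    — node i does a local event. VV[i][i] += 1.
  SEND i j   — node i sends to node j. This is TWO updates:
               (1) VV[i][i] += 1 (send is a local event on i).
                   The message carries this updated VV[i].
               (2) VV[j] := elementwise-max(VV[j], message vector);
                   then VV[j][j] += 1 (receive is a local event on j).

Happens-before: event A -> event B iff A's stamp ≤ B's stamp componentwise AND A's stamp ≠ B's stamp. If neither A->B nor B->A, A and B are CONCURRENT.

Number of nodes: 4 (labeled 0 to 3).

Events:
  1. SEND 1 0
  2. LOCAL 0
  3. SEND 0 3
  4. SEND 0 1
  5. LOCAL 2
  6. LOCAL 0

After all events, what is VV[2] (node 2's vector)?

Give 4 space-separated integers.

Initial: VV[0]=[0, 0, 0, 0]
Initial: VV[1]=[0, 0, 0, 0]
Initial: VV[2]=[0, 0, 0, 0]
Initial: VV[3]=[0, 0, 0, 0]
Event 1: SEND 1->0: VV[1][1]++ -> VV[1]=[0, 1, 0, 0], msg_vec=[0, 1, 0, 0]; VV[0]=max(VV[0],msg_vec) then VV[0][0]++ -> VV[0]=[1, 1, 0, 0]
Event 2: LOCAL 0: VV[0][0]++ -> VV[0]=[2, 1, 0, 0]
Event 3: SEND 0->3: VV[0][0]++ -> VV[0]=[3, 1, 0, 0], msg_vec=[3, 1, 0, 0]; VV[3]=max(VV[3],msg_vec) then VV[3][3]++ -> VV[3]=[3, 1, 0, 1]
Event 4: SEND 0->1: VV[0][0]++ -> VV[0]=[4, 1, 0, 0], msg_vec=[4, 1, 0, 0]; VV[1]=max(VV[1],msg_vec) then VV[1][1]++ -> VV[1]=[4, 2, 0, 0]
Event 5: LOCAL 2: VV[2][2]++ -> VV[2]=[0, 0, 1, 0]
Event 6: LOCAL 0: VV[0][0]++ -> VV[0]=[5, 1, 0, 0]
Final vectors: VV[0]=[5, 1, 0, 0]; VV[1]=[4, 2, 0, 0]; VV[2]=[0, 0, 1, 0]; VV[3]=[3, 1, 0, 1]

Answer: 0 0 1 0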